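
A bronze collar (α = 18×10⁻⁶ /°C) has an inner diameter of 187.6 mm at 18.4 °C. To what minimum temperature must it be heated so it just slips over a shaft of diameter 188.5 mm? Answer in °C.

Required Δd = 188.5 − 187.6 = 0.9 mm
Δd = αd₀ΔT ⇒ ΔT = Δd/(αd₀) = 0.9 / (18×10⁻⁶ × 187.6) = 266.52 K
T_min = 18.4 + 266.52 = 284.92 °C

T = 285 °C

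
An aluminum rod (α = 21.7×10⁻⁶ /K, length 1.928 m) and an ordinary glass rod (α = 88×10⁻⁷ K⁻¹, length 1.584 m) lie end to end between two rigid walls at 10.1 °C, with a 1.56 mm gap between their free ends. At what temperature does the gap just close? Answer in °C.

Gap closes when ΔL₁ + ΔL₂ = 1.56 mm = 1.56×10⁻³ m
(α₁L₁ + α₂L₂)ΔT = g
α₁L₁ + α₂L₂ = 21.7×10⁻⁶×1.928 + 88×10⁻⁷×1.584 = 5.57768×10⁻⁵ m/K
ΔT = 1.56×10⁻³ / 5.57768×10⁻⁵ = 27.969 K
T = 10.1 + 27.969 = 38.069 °C

T = 38.1 °C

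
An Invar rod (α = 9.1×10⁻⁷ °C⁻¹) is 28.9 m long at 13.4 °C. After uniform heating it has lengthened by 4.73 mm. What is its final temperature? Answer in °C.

ΔL = αL₀ΔT ⇒ ΔT = ΔL / (αL₀)
ΔT = 4.73×10⁻³ m / (9.1×10⁻⁷ × 28.9 m) = 179.85 K
T = 13.4 + 179.85 = 193.25 °C

T = 193 °C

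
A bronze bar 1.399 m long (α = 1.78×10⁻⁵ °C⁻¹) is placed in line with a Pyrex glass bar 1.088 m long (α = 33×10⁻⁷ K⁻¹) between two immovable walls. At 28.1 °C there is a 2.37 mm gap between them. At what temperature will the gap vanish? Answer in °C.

Gap closes when ΔL₁ + ΔL₂ = 2.37 mm = 2.37×10⁻³ m
(α₁L₁ + α₂L₂)ΔT = g
α₁L₁ + α₂L₂ = 1.78×10⁻⁵×1.399 + 33×10⁻⁷×1.088 = 2.84926×10⁻⁵ m/K
ΔT = 2.37×10⁻³ / 2.84926×10⁻⁵ = 83.18 K
T = 28.1 + 83.18 = 111.28 °C

T = 111 °C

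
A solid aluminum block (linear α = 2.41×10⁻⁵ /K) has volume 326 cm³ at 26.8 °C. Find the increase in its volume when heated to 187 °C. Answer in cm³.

Isotropic solid: β ≈ 3α = 7.2×10⁻⁵ /K; ΔT = 160.2 K
ΔV = 3αV₀ΔT = 3(2.41×10⁻⁵)(326)(160.2) = 3.78 cm³

ΔV = 3.78 cm³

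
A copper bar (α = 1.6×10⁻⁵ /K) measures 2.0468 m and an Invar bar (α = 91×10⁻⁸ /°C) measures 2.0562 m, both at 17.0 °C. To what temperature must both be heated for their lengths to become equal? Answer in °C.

T = 321.4 °C

Equal length when α₁L₁ΔT − α₂L₂ΔT = L₂ − L₁ = 9.40×10⁻³ m
α₁L₁ = 3.27488×10⁻⁵, α₂L₂ = 1.871142×10⁻⁶ → Δ(αL) = 3.0877658×10⁻⁵ m/K
ΔT = 9.40×10⁻³ / 3.0877658×10⁻⁵ = 304.427 K, so T = 17.0 + 304.427 = 321.427 °C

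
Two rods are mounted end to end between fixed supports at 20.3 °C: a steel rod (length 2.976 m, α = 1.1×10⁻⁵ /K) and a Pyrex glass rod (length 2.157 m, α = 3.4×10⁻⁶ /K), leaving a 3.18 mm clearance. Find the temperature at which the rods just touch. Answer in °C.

Gap closes when ΔL₁ + ΔL₂ = 3.18 mm = 3.18×10⁻³ m
(α₁L₁ + α₂L₂)ΔT = g
α₁L₁ + α₂L₂ = 1.1×10⁻⁵×2.976 + 3.4×10⁻⁶×2.157 = 4.00698×10⁻⁵ m/K
ΔT = 3.18×10⁻³ / 4.00698×10⁻⁵ = 79.362 K
T = 20.3 + 79.362 = 99.662 °C

T = 99.7 °C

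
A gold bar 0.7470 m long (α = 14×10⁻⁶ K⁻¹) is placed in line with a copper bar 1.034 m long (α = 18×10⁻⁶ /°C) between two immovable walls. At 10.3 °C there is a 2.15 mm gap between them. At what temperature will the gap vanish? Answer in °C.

T = 84.3 °C

Gap closes when ΔL₁ + ΔL₂ = 2.15 mm = 2.15×10⁻³ m
(α₁L₁ + α₂L₂)ΔT = g
α₁L₁ + α₂L₂ = 14×10⁻⁶×0.7470 + 18×10⁻⁶×1.034 = 2.907×10⁻⁵ m/K
ΔT = 2.15×10⁻³ / 2.907×10⁻⁵ = 73.959 K
T = 10.3 + 73.959 = 84.259 °C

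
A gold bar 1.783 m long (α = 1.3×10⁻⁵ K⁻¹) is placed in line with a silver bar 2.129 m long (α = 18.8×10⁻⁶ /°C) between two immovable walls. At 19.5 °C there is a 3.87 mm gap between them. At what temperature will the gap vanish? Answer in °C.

T = 80.7 °C

α₁L₁ = 2.3179×10⁻⁵ m/K, α₂L₂ = 4.00252×10⁻⁵ m/K → total 6.32042×10⁻⁵ m/K
ΔT = g/(α₁L₁+α₂L₂) = 3.87×10⁻³ / 6.32042×10⁻⁵ = 61.230 K
T = 19.5 + 61.230 = 80.730 °C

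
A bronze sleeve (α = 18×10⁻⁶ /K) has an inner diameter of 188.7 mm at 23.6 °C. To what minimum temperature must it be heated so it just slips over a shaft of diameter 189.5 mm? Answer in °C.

T = 259 °C

Required Δd = 189.5 − 188.7 = 0.8 mm
Δd = αd₀ΔT ⇒ ΔT = Δd/(αd₀) = 0.8 / (18×10⁻⁶ × 188.7) = 235.53 K
T_min = 23.6 + 235.53 = 259.13 °C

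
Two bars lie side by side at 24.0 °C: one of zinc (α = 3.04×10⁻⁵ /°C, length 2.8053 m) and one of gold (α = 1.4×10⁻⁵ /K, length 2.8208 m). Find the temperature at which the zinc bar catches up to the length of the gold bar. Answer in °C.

T = 362.5 °C

Equal length when α₁L₁ΔT − α₂L₂ΔT = L₂ − L₁ = 1.55×10⁻² m
α₁L₁ = 8.528112×10⁻⁵, α₂L₂ = 3.94912×10⁻⁵ → Δ(αL) = 4.578992×10⁻⁵ m/K
ΔT = 1.55×10⁻² / 4.578992×10⁻⁵ = 338.502 K, so T = 24.0 + 338.502 = 362.502 °C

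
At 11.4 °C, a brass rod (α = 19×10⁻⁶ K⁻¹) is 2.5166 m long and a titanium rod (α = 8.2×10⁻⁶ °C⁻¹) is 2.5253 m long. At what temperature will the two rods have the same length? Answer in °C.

L₁(1 + α₁ΔT) = L₂(1 + α₂ΔT) ⇒ ΔT = (L₂ − L₁)/(α₁L₁ − α₂L₂)
L₂ − L₁ = 2.5253 − 2.5166 = 8.70×10⁻³ m
α₁L₁ − α₂L₂ = 19×10⁻⁶×2.5166 − 8.2×10⁻⁶×2.5253 = 2.710794×10⁻⁵ m/K
ΔT = 8.70×10⁻³ / 2.710794×10⁻⁵ = 320.939 K
T = 11.4 + 320.939 = 332.339 °C

T = 332.3 °C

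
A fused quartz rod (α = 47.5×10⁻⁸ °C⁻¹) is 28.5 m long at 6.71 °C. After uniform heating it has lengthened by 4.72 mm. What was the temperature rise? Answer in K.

ΔT = 349 K

ΔL = αL₀ΔT ⇒ ΔT = ΔL / (αL₀)
ΔT = 4.72×10⁻³ m / (47.5×10⁻⁸ × 28.5 m) = 348.66 K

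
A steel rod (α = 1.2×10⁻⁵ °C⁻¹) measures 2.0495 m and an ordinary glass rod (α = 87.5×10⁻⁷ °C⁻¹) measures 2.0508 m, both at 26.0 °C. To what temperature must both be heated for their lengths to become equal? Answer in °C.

T = 221.5 °C

L₁(1 + α₁ΔT) = L₂(1 + α₂ΔT) ⇒ ΔT = (L₂ − L₁)/(α₁L₁ − α₂L₂)
L₂ − L₁ = 2.0508 − 2.0495 = 1.30×10⁻³ m
α₁L₁ − α₂L₂ = 1.2×10⁻⁵×2.0495 − 87.5×10⁻⁷×2.0508 = 6.6495×10⁻⁶ m/K
ΔT = 1.30×10⁻³ / 6.6495×10⁻⁶ = 195.503 K
T = 26.0 + 195.503 = 221.503 °C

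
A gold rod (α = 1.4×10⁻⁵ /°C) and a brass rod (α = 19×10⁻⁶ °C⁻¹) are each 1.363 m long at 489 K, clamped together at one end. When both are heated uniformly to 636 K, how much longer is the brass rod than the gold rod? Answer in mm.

ΔT = 147 K
gold: ΔL = 1.4×10⁻⁵ × 1.363 m × 147 = 2.8051×10⁻³ m = 2.8051 mm
brass: ΔL = 19×10⁻⁶ × 1.363 m × 147 = 3.8069×10⁻³ m = 3.8069 mm
difference = 3.8069 − 2.8051 = 1.0018 mm

1.00 mm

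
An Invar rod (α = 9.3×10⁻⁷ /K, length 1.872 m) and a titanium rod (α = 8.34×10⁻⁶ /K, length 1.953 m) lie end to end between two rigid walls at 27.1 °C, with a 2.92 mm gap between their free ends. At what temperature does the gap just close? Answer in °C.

Gap closes when ΔL₁ + ΔL₂ = 2.92 mm = 2.92×10⁻³ m
(α₁L₁ + α₂L₂)ΔT = g
α₁L₁ + α₂L₂ = 9.3×10⁻⁷×1.872 + 8.34×10⁻⁶×1.953 = 1.802898×10⁻⁵ m/K
ΔT = 2.92×10⁻³ / 1.802898×10⁻⁵ = 161.96 K
T = 27.1 + 161.96 = 189.06 °C

T = 189 °C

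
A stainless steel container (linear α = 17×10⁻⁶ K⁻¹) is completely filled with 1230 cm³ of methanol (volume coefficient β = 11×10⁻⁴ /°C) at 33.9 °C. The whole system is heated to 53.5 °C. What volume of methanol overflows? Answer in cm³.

25.3 cm³

The container also expands: β_container ≈ 3α = 5.1×10⁻⁵ /K
Net overflow = V₀(β_liq − 3α_cont)ΔT
β − 3α = 1.10×10⁻³ − 5.1×10⁻⁵ = 1.049×10⁻³ /K; ΔT = 19.6 K
ΔV = 1230 × 1.049×10⁻³ × 19.6 = 25.3 cm³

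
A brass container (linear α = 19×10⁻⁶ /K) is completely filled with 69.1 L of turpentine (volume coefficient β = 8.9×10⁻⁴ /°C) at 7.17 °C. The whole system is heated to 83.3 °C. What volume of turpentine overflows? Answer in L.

4.38 L

The container also expands: β_container ≈ 3α = 5.7×10⁻⁵ /K
Net overflow = V₀(β_liq − 3α_cont)ΔT
β − 3α = 8.90×10⁻⁴ − 5.7×10⁻⁵ = 8.33×10⁻⁴ /K; ΔT = 76.13 K
ΔV = 69.1 × 8.33×10⁻⁴ × 76.13 = 4.38 L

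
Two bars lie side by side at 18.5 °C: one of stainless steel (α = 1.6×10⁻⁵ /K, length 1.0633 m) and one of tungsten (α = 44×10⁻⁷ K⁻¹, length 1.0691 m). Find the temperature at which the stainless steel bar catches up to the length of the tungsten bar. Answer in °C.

T = 489.7 °C

L₁(1 + α₁ΔT) = L₂(1 + α₂ΔT) ⇒ ΔT = (L₂ − L₁)/(α₁L₁ − α₂L₂)
L₂ − L₁ = 1.0691 − 1.0633 = 5.80×10⁻³ m
α₁L₁ − α₂L₂ = 1.6×10⁻⁵×1.0633 − 44×10⁻⁷×1.0691 = 1.230876×10⁻⁵ m/K
ΔT = 5.80×10⁻³ / 1.230876×10⁻⁵ = 471.209 K
T = 18.5 + 471.209 = 489.709 °C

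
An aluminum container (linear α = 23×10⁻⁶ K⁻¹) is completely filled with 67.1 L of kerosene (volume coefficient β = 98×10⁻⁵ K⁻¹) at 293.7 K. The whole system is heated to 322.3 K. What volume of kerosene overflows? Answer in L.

The container also expands: β_container ≈ 3α = 6.9×10⁻⁵ /K
Net overflow = V₀(β_liq − 3α_cont)ΔT
β − 3α = 9.80×10⁻⁴ − 6.9×10⁻⁵ = 9.11×10⁻⁴ /K; ΔT = 28.6 K
ΔV = 67.1 × 9.11×10⁻⁴ × 28.6 = 1.75 L

1.75 L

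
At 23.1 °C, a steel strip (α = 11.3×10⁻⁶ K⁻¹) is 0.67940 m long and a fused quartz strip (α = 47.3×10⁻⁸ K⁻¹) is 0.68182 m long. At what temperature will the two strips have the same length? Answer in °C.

Equal length when α₁L₁ΔT − α₂L₂ΔT = L₂ − L₁ = 2.42×10⁻³ m
α₁L₁ = 7.67722×10⁻⁶, α₂L₂ = 3.2250086×10⁻⁷ → Δ(αL) = 7.35471914×10⁻⁶ m/K
ΔT = 2.42×10⁻³ / 7.35471914×10⁻⁶ = 329.040 K, so T = 23.1 + 329.040 = 352.140 °C

T = 352.1 °C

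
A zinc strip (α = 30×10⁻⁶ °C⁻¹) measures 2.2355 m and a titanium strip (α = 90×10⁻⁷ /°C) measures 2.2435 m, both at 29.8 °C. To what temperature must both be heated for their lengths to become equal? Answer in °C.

T = 200.5 °C

L₁(1 + α₁ΔT) = L₂(1 + α₂ΔT) ⇒ ΔT = (L₂ − L₁)/(α₁L₁ − α₂L₂)
L₂ − L₁ = 2.2435 − 2.2355 = 8.00×10⁻³ m
α₁L₁ − α₂L₂ = 30×10⁻⁶×2.2355 − 90×10⁻⁷×2.2435 = 4.68735×10⁻⁵ m/K
ΔT = 8.00×10⁻³ / 4.68735×10⁻⁵ = 170.672 K
T = 29.8 + 170.672 = 200.472 °C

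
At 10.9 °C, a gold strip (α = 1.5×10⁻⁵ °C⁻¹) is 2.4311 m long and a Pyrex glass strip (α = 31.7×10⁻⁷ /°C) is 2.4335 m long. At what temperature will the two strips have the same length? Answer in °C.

T = 94.37 °C

Equal length when α₁L₁ΔT − α₂L₂ΔT = L₂ − L₁ = 2.40×10⁻³ m
α₁L₁ = 3.64665×10⁻⁵, α₂L₂ = 7.714195×10⁻⁶ → Δ(αL) = 2.8752305×10⁻⁵ m/K
ΔT = 2.40×10⁻³ / 2.8752305×10⁻⁵ = 83.4716 K, so T = 10.9 + 83.4716 = 94.3716 °C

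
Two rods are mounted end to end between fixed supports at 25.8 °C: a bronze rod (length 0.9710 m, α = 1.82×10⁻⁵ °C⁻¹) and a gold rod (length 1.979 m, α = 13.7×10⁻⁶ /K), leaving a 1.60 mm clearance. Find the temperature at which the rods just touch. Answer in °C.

T = 61.5 °C

Gap closes when ΔL₁ + ΔL₂ = 1.60 mm = 1.60×10⁻³ m
(α₁L₁ + α₂L₂)ΔT = g
α₁L₁ + α₂L₂ = 1.82×10⁻⁵×0.9710 + 13.7×10⁻⁶×1.979 = 4.47845×10⁻⁵ m/K
ΔT = 1.60×10⁻³ / 4.47845×10⁻⁵ = 35.727 K
T = 25.8 + 35.727 = 61.527 °C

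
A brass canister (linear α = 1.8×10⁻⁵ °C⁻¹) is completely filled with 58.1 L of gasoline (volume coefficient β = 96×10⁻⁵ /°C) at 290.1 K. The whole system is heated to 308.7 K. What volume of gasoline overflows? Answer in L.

0.979 L

The canister also expands: β_container ≈ 3α = 5.4×10⁻⁵ /K
Net overflow = V₀(β_liq − 3α_cont)ΔT
β − 3α = 9.60×10⁻⁴ − 5.4×10⁻⁵ = 9.06×10⁻⁴ /K; ΔT = 18.6 K
ΔV = 58.1 × 9.06×10⁻⁴ × 18.6 = 0.979 L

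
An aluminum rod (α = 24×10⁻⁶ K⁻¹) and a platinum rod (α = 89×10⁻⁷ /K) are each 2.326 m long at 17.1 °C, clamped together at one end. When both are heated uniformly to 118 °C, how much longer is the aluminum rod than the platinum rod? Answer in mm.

ΔT = 100.9 K
aluminum: ΔL = 24×10⁻⁶ × 2.326 m × 100.9 = 5.6326×10⁻³ m = 5.6326 mm
platinum: ΔL = 89×10⁻⁷ × 2.326 m × 100.9 = 2.0888×10⁻³ m = 2.0888 mm
difference = 5.6326 − 2.0888 = 3.5438 mm

3.54 mm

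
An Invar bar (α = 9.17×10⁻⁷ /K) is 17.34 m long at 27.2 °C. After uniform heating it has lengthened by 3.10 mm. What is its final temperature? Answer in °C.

T = 222 °C

ΔL = αL₀ΔT ⇒ ΔT = ΔL / (αL₀)
ΔT = 3.10×10⁻³ m / (9.17×10⁻⁷ × 17.34 m) = 194.96 K
T = 27.2 + 194.96 = 222.16 °C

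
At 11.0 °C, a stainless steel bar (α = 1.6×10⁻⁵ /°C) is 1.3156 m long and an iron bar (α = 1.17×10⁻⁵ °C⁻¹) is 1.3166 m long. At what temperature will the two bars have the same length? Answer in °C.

T = 188.1 °C

L₁(1 + α₁ΔT) = L₂(1 + α₂ΔT) ⇒ ΔT = (L₂ − L₁)/(α₁L₁ − α₂L₂)
L₂ − L₁ = 1.3166 − 1.3156 = 1.00×10⁻³ m
α₁L₁ − α₂L₂ = 1.6×10⁻⁵×1.3156 − 1.17×10⁻⁵×1.3166 = 5.64538×10⁻⁶ m/K
ΔT = 1.00×10⁻³ / 5.64538×10⁻⁶ = 177.136 K
T = 11.0 + 177.136 = 188.136 °C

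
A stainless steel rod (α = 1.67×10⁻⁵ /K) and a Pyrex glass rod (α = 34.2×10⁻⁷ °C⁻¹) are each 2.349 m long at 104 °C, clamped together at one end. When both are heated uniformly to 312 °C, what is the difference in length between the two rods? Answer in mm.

ΔT = 208 K
stainless steel: ΔL = 1.67×10⁻⁵ × 2.349 m × 208 = 8.1595×10⁻³ m = 8.1595 mm
Pyrex glass: ΔL = 34.2×10⁻⁷ × 2.349 m × 208 = 1.6710×10⁻³ m = 1.6710 mm
difference = 8.1595 − 1.6710 = 6.4885 mm

6.49 mm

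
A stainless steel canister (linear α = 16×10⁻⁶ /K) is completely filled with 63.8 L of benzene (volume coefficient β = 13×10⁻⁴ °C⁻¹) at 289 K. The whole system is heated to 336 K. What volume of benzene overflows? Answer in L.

3.75 L

The canister also expands: β_container ≈ 3α = 4.8×10⁻⁵ /K
Net overflow = V₀(β_liq − 3α_cont)ΔT
β − 3α = 1.30×10⁻³ − 4.8×10⁻⁵ = 1.252×10⁻³ /K; ΔT = 47 K
ΔV = 63.8 × 1.252×10⁻³ × 47 = 3.75 L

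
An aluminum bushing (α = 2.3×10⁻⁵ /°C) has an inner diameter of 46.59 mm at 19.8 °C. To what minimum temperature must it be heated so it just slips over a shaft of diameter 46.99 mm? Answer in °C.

T = 393 °C

Required Δd = 46.99 − 46.59 = 0.40 mm
Δd = αd₀ΔT ⇒ ΔT = Δd/(αd₀) = 0.40 / (2.3×10⁻⁵ × 46.59) = 373.28 K
T_min = 19.8 + 373.28 = 393.08 °C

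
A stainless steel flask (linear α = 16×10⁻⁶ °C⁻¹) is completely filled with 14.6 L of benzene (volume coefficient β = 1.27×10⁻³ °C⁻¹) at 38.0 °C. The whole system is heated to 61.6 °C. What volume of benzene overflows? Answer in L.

0.421 L

The flask also expands: β_container ≈ 3α = 4.8×10⁻⁵ /K
Net overflow = V₀(β_liq − 3α_cont)ΔT
β − 3α = 1.27×10⁻³ − 4.8×10⁻⁵ = 1.222×10⁻³ /K; ΔT = 23.6 K
ΔV = 14.6 × 1.222×10⁻³ × 23.6 = 0.421 L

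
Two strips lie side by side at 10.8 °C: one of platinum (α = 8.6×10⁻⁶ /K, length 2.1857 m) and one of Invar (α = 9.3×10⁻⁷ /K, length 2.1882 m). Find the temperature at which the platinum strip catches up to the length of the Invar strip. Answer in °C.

T = 159.9 °C

L₁(1 + α₁ΔT) = L₂(1 + α₂ΔT) ⇒ ΔT = (L₂ − L₁)/(α₁L₁ − α₂L₂)
L₂ − L₁ = 2.1882 − 2.1857 = 2.50×10⁻³ m
α₁L₁ − α₂L₂ = 8.6×10⁻⁶×2.1857 − 9.3×10⁻⁷×2.1882 = 1.6761994×10⁻⁵ m/K
ΔT = 2.50×10⁻³ / 1.6761994×10⁻⁵ = 149.147 K
T = 10.8 + 149.147 = 159.947 °C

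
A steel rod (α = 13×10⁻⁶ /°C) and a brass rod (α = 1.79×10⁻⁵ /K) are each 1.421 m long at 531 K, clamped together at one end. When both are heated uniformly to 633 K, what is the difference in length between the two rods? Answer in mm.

0.710 mm

ΔT = 102 K
steel: ΔL = 13×10⁻⁶ × 1.421 m × 102 = 1.8842×10⁻³ m = 1.8842 mm
brass: ΔL = 1.79×10⁻⁵ × 1.421 m × 102 = 2.5945×10⁻³ m = 2.5945 mm
difference = 2.5945 − 1.8842 = 0.7103 mm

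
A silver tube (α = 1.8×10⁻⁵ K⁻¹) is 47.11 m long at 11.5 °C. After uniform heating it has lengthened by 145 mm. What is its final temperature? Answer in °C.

ΔL = αL₀ΔT ⇒ ΔT = ΔL / (αL₀)
ΔT = 145×10⁻³ m / (1.8×10⁻⁵ × 47.11 m) = 170.99 K
T = 11.5 + 170.99 = 182.49 °C

T = 182 °C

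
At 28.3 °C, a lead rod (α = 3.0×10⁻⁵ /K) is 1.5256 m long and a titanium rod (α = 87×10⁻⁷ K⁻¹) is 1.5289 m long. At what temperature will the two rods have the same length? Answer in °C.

Equal length when α₁L₁ΔT − α₂L₂ΔT = L₂ − L₁ = 3.30×10⁻³ m
α₁L₁ = 4.5768×10⁻⁵, α₂L₂ = 1.330143×10⁻⁵ → Δ(αL) = 3.246657×10⁻⁵ m/K
ΔT = 3.30×10⁻³ / 3.246657×10⁻⁵ = 101.643 K, so T = 28.3 + 101.643 = 129.943 °C

T = 129.9 °C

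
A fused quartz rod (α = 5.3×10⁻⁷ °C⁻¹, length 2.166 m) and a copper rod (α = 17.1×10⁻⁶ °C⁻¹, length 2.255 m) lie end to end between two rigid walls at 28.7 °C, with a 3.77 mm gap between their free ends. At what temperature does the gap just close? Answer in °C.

T = 124 °C

Gap closes when ΔL₁ + ΔL₂ = 3.77 mm = 3.77×10⁻³ m
(α₁L₁ + α₂L₂)ΔT = g
α₁L₁ + α₂L₂ = 5.3×10⁻⁷×2.166 + 17.1×10⁻⁶×2.255 = 3.970848×10⁻⁵ m/K
ΔT = 3.77×10⁻³ / 3.970848×10⁻⁵ = 94.94 K
T = 28.7 + 94.94 = 123.64 °C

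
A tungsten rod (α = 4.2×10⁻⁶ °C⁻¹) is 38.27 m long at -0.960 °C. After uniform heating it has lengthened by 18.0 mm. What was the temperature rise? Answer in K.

ΔL = αL₀ΔT ⇒ ΔT = ΔL / (αL₀)
ΔT = 18.0×10⁻³ m / (4.2×10⁻⁶ × 38.27 m) = 111.99 K

ΔT = 112 K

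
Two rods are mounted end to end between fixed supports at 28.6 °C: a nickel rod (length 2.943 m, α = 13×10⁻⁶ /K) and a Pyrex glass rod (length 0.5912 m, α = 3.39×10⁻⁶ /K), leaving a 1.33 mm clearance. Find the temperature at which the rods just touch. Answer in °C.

T = 61.6 °C

α₁L₁ = 3.8259×10⁻⁵ m/K, α₂L₂ = 2.004168×10⁻⁶ m/K → total 4.0263168×10⁻⁵ m/K
ΔT = g/(α₁L₁+α₂L₂) = 1.33×10⁻³ / 4.0263168×10⁻⁵ = 33.033 K
T = 28.6 + 33.033 = 61.633 °C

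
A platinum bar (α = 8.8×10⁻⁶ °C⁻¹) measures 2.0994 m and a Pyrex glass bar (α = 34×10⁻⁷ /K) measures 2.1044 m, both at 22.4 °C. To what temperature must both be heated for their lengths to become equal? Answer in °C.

Equal length when α₁L₁ΔT − α₂L₂ΔT = L₂ − L₁ = 5.00×10⁻³ m
α₁L₁ = 1.847472×10⁻⁵, α₂L₂ = 7.15496×10⁻⁶ → Δ(αL) = 1.131976×10⁻⁵ m/K
ΔT = 5.00×10⁻³ / 1.131976×10⁻⁵ = 441.705 K, so T = 22.4 + 441.705 = 464.105 °C

T = 464.1 °C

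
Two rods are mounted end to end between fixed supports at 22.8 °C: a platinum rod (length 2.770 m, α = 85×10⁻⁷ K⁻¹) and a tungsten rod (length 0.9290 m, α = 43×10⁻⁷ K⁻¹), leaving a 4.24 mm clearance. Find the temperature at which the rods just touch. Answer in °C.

α₁L₁ = 2.3545×10⁻⁵ m/K, α₂L₂ = 3.9947×10⁻⁶ m/K → total 2.75397×10⁻⁵ m/K
ΔT = g/(α₁L₁+α₂L₂) = 4.24×10⁻³ / 2.75397×10⁻⁵ = 153.96 K
T = 22.8 + 153.96 = 176.76 °C

T = 177 °C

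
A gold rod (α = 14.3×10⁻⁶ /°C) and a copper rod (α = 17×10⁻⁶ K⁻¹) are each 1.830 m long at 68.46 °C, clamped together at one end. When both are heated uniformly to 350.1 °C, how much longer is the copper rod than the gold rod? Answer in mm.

1.39 mm

ΔT = 281.64 K
gold: ΔL = 14.3×10⁻⁶ × 1.830 m × 281.64 = 7.3702×10⁻³ m = 7.3702 mm
copper: ΔL = 17×10⁻⁶ × 1.830 m × 281.64 = 8.7618×10⁻³ m = 8.7618 mm
difference = 8.7618 − 7.3702 = 1.3916 mm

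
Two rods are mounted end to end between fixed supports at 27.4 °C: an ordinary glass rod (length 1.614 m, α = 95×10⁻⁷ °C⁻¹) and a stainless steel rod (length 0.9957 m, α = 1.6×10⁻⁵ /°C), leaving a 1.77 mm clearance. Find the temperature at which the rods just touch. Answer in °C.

T = 84.0 °C

α₁L₁ = 1.5333×10⁻⁵ m/K, α₂L₂ = 1.59312×10⁻⁵ m/K → total 3.12642×10⁻⁵ m/K
ΔT = g/(α₁L₁+α₂L₂) = 1.77×10⁻³ / 3.12642×10⁻⁵ = 56.614 K
T = 27.4 + 56.614 = 84.014 °C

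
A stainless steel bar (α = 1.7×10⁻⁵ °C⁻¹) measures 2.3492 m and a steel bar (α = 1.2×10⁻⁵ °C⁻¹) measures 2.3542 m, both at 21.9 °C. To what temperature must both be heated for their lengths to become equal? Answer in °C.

L₁(1 + α₁ΔT) = L₂(1 + α₂ΔT) ⇒ ΔT = (L₂ − L₁)/(α₁L₁ − α₂L₂)
L₂ − L₁ = 2.3542 − 2.3492 = 5.00×10⁻³ m
α₁L₁ − α₂L₂ = 1.7×10⁻⁵×2.3492 − 1.2×10⁻⁵×2.3542 = 1.1686×10⁻⁵ m/K
ΔT = 5.00×10⁻³ / 1.1686×10⁻⁵ = 427.862 K
T = 21.9 + 427.862 = 449.762 °C

T = 449.8 °C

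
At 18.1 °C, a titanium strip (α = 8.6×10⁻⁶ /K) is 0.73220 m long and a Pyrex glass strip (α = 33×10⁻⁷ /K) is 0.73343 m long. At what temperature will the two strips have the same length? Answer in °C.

T = 335.4 °C

Equal length when α₁L₁ΔT − α₂L₂ΔT = L₂ − L₁ = 1.23×10⁻³ m
α₁L₁ = 6.29692×10⁻⁶, α₂L₂ = 2.420319×10⁻⁶ → Δ(αL) = 3.876601×10⁻⁶ m/K
ΔT = 1.23×10⁻³ / 3.876601×10⁻⁶ = 317.288 K, so T = 18.1 + 317.288 = 335.388 °C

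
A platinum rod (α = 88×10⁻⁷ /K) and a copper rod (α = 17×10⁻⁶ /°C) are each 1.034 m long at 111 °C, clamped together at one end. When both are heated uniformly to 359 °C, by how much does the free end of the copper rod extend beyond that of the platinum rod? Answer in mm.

ΔT = 248 K
platinum: ΔL = 88×10⁻⁷ × 1.034 m × 248 = 2.2566×10⁻³ m = 2.2566 mm
copper: ΔL = 17×10⁻⁶ × 1.034 m × 248 = 4.3593×10⁻³ m = 4.3593 mm
difference = 4.3593 − 2.2566 = 2.1027 mm

2.10 mm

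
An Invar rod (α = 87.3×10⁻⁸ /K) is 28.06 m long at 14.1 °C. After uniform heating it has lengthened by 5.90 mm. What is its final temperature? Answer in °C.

ΔL = αL₀ΔT ⇒ ΔT = ΔL / (αL₀)
ΔT = 5.90×10⁻³ m / (87.3×10⁻⁸ × 28.06 m) = 240.85 K
T = 14.1 + 240.85 = 254.95 °C

T = 255 °C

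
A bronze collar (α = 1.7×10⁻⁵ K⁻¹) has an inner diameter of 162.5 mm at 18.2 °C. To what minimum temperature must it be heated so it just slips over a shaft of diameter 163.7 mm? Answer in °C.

Required Δd = 163.7 − 162.5 = 1.2 mm
Δd = αd₀ΔT ⇒ ΔT = Δd/(αd₀) = 1.2 / (1.7×10⁻⁵ × 162.5) = 434.39 K
T_min = 18.2 + 434.39 = 452.59 °C

T = 453 °C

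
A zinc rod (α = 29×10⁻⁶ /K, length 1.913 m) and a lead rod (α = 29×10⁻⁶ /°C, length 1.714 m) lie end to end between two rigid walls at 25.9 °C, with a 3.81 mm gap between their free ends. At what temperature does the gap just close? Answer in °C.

Gap closes when ΔL₁ + ΔL₂ = 3.81 mm = 3.81×10⁻³ m
(α₁L₁ + α₂L₂)ΔT = g
α₁L₁ + α₂L₂ = 29×10⁻⁶×1.913 + 29×10⁻⁶×1.714 = 1.05183×10⁻⁴ m/K
ΔT = 3.81×10⁻³ / 1.05183×10⁻⁴ = 36.223 K
T = 25.9 + 36.223 = 62.123 °C

T = 62.1 °C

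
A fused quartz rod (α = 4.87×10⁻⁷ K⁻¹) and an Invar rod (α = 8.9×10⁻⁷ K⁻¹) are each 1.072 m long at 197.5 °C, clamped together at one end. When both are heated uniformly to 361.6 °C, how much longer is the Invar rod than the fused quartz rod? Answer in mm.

0.0709 mm

ΔT = 164.1 K
fused quartz: ΔL = 4.87×10⁻⁷ × 1.072 m × 164.1 = 8.5671×10⁻⁵ m = 0.085671 mm
Invar: ΔL = 8.9×10⁻⁷ × 1.072 m × 164.1 = 1.5656×10⁻⁴ m = 0.15656 mm
difference = 0.15656 − 0.085671 = 0.070889 mm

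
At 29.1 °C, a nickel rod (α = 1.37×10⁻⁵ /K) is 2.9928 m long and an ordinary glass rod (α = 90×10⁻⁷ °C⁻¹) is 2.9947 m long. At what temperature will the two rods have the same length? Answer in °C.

L₁(1 + α₁ΔT) = L₂(1 + α₂ΔT) ⇒ ΔT = (L₂ − L₁)/(α₁L₁ − α₂L₂)
L₂ − L₁ = 2.9947 − 2.9928 = 1.90×10⁻³ m
α₁L₁ − α₂L₂ = 1.37×10⁻⁵×2.9928 − 90×10⁻⁷×2.9947 = 1.404906×10⁻⁵ m/K
ΔT = 1.90×10⁻³ / 1.404906×10⁻⁵ = 135.240 K
T = 29.1 + 135.240 = 164.340 °C

T = 164.3 °C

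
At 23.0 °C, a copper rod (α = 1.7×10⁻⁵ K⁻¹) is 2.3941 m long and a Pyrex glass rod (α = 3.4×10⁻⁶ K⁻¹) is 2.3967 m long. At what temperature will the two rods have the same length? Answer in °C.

T = 102.9 °C

L₁(1 + α₁ΔT) = L₂(1 + α₂ΔT) ⇒ ΔT = (L₂ − L₁)/(α₁L₁ − α₂L₂)
L₂ − L₁ = 2.3967 − 2.3941 = 2.60×10⁻³ m
α₁L₁ − α₂L₂ = 1.7×10⁻⁵×2.3941 − 3.4×10⁻⁶×2.3967 = 3.255092×10⁻⁵ m/K
ΔT = 2.60×10⁻³ / 3.255092×10⁻⁵ = 79.875 K
T = 23.0 + 79.875 = 102.875 °C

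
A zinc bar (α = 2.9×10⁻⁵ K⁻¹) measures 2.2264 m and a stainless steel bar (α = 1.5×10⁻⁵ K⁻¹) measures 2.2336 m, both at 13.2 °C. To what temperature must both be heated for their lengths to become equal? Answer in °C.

T = 245.0 °C

L₁(1 + α₁ΔT) = L₂(1 + α₂ΔT) ⇒ ΔT = (L₂ − L₁)/(α₁L₁ − α₂L₂)
L₂ − L₁ = 2.2336 − 2.2264 = 7.20×10⁻³ m
α₁L₁ − α₂L₂ = 2.9×10⁻⁵×2.2264 − 1.5×10⁻⁵×2.2336 = 3.10616×10⁻⁵ m/K
ΔT = 7.20×10⁻³ / 3.10616×10⁻⁵ = 231.797 K
T = 13.2 + 231.797 = 244.997 °C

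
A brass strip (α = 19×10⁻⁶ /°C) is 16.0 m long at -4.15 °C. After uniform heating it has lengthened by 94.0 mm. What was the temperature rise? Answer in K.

ΔT = 309 K

ΔL = αL₀ΔT ⇒ ΔT = ΔL / (αL₀)
ΔT = 94.0×10⁻³ m / (19×10⁻⁶ × 16.0 m) = 309.21 K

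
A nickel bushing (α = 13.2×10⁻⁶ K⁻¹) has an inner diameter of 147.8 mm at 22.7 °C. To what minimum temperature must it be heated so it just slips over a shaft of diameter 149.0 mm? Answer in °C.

Required Δd = 149.0 − 147.8 = 1.2 mm
Δd = αd₀ΔT ⇒ ΔT = Δd/(αd₀) = 1.2 / (13.2×10⁻⁶ × 147.8) = 615.08 K
T_min = 22.7 + 615.08 = 637.78 °C

T = 638 °C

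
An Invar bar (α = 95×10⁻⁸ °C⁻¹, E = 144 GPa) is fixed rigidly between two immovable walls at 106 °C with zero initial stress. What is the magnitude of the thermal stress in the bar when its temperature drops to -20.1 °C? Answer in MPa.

Fully constrained: the free strain ε = αΔT is blocked, so σ = Eε = EαΔT.
|ΔT| = 126.1 K
σ = 144×10⁹ × 95×10⁻⁸ × 126.1 = 1.73×10⁷ Pa

σ = 17.3 MPa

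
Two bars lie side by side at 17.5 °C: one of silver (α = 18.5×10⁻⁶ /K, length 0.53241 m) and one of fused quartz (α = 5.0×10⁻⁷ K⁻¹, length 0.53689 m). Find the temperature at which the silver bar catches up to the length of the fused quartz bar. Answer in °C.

T = 485.1 °C

L₁(1 + α₁ΔT) = L₂(1 + α₂ΔT) ⇒ ΔT = (L₂ − L₁)/(α₁L₁ − α₂L₂)
L₂ − L₁ = 0.53689 − 0.53241 = 4.48×10⁻³ m
α₁L₁ − α₂L₂ = 18.5×10⁻⁶×0.53241 − 5.0×10⁻⁷×0.53689 = 9.58114×10⁻⁶ m/K
ΔT = 4.48×10⁻³ / 9.58114×10⁻⁶ = 467.585 K
T = 17.5 + 467.585 = 485.085 °C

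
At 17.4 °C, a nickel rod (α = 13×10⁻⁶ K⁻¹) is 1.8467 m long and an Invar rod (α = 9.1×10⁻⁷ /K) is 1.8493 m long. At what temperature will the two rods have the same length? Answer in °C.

L₁(1 + α₁ΔT) = L₂(1 + α₂ΔT) ⇒ ΔT = (L₂ − L₁)/(α₁L₁ − α₂L₂)
L₂ − L₁ = 1.8493 − 1.8467 = 2.60×10⁻³ m
α₁L₁ − α₂L₂ = 13×10⁻⁶×1.8467 − 9.1×10⁻⁷×1.8493 = 2.2324237×10⁻⁵ m/K
ΔT = 2.60×10⁻³ / 2.2324237×10⁻⁵ = 116.465 K
T = 17.4 + 116.465 = 133.865 °C

T = 133.9 °C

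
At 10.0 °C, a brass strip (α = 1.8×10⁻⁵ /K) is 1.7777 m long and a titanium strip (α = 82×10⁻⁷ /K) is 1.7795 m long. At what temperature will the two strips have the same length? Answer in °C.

L₁(1 + α₁ΔT) = L₂(1 + α₂ΔT) ⇒ ΔT = (L₂ − L₁)/(α₁L₁ − α₂L₂)
L₂ − L₁ = 1.7795 − 1.7777 = 1.80×10⁻³ m
α₁L₁ − α₂L₂ = 1.8×10⁻⁵×1.7777 − 82×10⁻⁷×1.7795 = 1.74067×10⁻⁵ m/K
ΔT = 1.80×10⁻³ / 1.74067×10⁻⁵ = 103.408 K
T = 10.0 + 103.408 = 113.408 °C

T = 113.4 °C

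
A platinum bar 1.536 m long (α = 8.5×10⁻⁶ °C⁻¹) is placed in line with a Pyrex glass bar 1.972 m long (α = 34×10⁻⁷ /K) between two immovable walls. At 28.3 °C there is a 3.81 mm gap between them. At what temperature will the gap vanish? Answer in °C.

α₁L₁ = 1.3056×10⁻⁵ m/K, α₂L₂ = 6.7048×10⁻⁶ m/K → total 1.97608×10⁻⁵ m/K
ΔT = g/(α₁L₁+α₂L₂) = 3.81×10⁻³ / 1.97608×10⁻⁵ = 192.81 K
T = 28.3 + 192.81 = 221.11 °C

T = 221 °C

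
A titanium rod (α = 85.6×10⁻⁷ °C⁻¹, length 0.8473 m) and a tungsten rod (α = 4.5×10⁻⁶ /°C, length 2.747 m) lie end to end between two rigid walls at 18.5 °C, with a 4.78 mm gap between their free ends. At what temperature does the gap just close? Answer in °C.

α₁L₁ = 7.252888×10⁻⁶ m/K, α₂L₂ = 1.23615×10⁻⁵ m/K → total 1.9614388×10⁻⁵ m/K
ΔT = g/(α₁L₁+α₂L₂) = 4.78×10⁻³ / 1.9614388×10⁻⁵ = 243.70 K
T = 18.5 + 243.70 = 262.20 °C

T = 262 °C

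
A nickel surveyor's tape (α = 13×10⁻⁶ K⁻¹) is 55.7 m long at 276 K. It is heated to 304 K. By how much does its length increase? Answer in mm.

|ΔT| = |304 − 276| = 28 K
ΔL = αL₀ΔT = (13×10⁻⁶)(55.7)(28) = 2.03×10⁻² m

ΔL = 20.3 mm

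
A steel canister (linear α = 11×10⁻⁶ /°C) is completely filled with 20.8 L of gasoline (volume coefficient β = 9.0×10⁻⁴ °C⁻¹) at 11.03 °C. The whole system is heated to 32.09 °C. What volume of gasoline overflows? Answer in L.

0.380 L

The canister also expands: β_container ≈ 3α = 3.3×10⁻⁵ /K
Net overflow = V₀(β_liq − 3α_cont)ΔT
β − 3α = 9.00×10⁻⁴ − 3.3×10⁻⁵ = 8.67×10⁻⁴ /K; ΔT = 21.06 K
ΔV = 20.8 × 8.67×10⁻⁴ × 21.06 = 0.380 L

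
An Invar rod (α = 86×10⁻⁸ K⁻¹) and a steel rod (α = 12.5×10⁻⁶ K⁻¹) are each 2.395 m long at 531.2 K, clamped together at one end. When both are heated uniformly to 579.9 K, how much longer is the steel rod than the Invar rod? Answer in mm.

1.36 mm

ΔT = 48.7 K
Invar: ΔL = 86×10⁻⁸ × 2.395 m × 48.7 = 1.0031×10⁻⁴ m = 0.10031 mm
steel: ΔL = 12.5×10⁻⁶ × 2.395 m × 48.7 = 1.4580×10⁻³ m = 1.4580 mm
difference = 1.4580 − 0.10031 = 1.35769 mm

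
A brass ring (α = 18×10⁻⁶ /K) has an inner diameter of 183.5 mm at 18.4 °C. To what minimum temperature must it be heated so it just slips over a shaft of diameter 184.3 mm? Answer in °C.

T = 261 °C

Required Δd = 184.3 − 183.5 = 0.8 mm
Δd = αd₀ΔT ⇒ ΔT = Δd/(αd₀) = 0.8 / (18×10⁻⁶ × 183.5) = 242.20 K
T_min = 18.4 + 242.20 = 260.60 °C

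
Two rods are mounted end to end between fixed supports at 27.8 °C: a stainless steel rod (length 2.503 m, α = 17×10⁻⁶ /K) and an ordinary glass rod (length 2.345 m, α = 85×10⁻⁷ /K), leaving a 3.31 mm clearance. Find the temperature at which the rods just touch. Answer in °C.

Gap closes when ΔL₁ + ΔL₂ = 3.31 mm = 3.31×10⁻³ m
(α₁L₁ + α₂L₂)ΔT = g
α₁L₁ + α₂L₂ = 17×10⁻⁶×2.503 + 85×10⁻⁷×2.345 = 6.24835×10⁻⁵ m/K
ΔT = 3.31×10⁻³ / 6.24835×10⁻⁵ = 52.974 K
T = 27.8 + 52.974 = 80.774 °C

T = 80.8 °C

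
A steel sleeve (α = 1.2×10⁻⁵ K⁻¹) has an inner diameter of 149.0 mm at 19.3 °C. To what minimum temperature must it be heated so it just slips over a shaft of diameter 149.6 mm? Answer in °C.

T = 355 °C

Required Δd = 149.6 − 149.0 = 0.6 mm
Δd = αd₀ΔT ⇒ ΔT = Δd/(αd₀) = 0.6 / (1.2×10⁻⁵ × 149.0) = 335.57 K
T_min = 19.3 + 335.57 = 354.87 °C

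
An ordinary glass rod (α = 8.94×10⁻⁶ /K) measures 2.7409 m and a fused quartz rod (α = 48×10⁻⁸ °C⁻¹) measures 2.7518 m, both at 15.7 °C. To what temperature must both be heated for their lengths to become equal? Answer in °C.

Equal length when α₁L₁ΔT − α₂L₂ΔT = L₂ − L₁ = 1.09×10⁻² m
α₁L₁ = 2.4503646×10⁻⁵, α₂L₂ = 1.320864×10⁻⁶ → Δ(αL) = 2.3182782×10⁻⁵ m/K
ΔT = 1.09×10⁻² / 2.3182782×10⁻⁵ = 470.177 K, so T = 15.7 + 470.177 = 485.877 °C

T = 485.9 °C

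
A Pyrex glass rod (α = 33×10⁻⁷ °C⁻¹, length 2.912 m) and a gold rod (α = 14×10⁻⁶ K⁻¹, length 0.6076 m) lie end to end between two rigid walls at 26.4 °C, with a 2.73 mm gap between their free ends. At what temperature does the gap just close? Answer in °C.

T = 177 °C

α₁L₁ = 9.6096×10⁻⁶ m/K, α₂L₂ = 8.5064×10⁻⁶ m/K → total 1.8116×10⁻⁵ m/K
ΔT = g/(α₁L₁+α₂L₂) = 2.73×10⁻³ / 1.8116×10⁻⁵ = 150.70 K
T = 26.4 + 150.70 = 177.10 °C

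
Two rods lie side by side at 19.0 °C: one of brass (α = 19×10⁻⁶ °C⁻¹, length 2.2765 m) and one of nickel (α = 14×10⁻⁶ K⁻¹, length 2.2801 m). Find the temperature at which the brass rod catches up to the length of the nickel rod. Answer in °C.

T = 336.7 °C

Equal length when α₁L₁ΔT − α₂L₂ΔT = L₂ − L₁ = 3.60×10⁻³ m
α₁L₁ = 4.32535×10⁻⁵, α₂L₂ = 3.19214×10⁻⁵ → Δ(αL) = 1.13321×10⁻⁵ m/K
ΔT = 3.60×10⁻³ / 1.13321×10⁻⁵ = 317.682 K, so T = 19.0 + 317.682 = 336.682 °C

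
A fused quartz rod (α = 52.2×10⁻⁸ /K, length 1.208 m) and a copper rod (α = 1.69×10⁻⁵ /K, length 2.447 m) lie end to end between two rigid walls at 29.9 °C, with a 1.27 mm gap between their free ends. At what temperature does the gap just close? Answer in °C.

Gap closes when ΔL₁ + ΔL₂ = 1.27 mm = 1.27×10⁻³ m
(α₁L₁ + α₂L₂)ΔT = g
α₁L₁ + α₂L₂ = 52.2×10⁻⁸×1.208 + 1.69×10⁻⁵×2.447 = 4.1984876×10⁻⁵ m/K
ΔT = 1.27×10⁻³ / 4.1984876×10⁻⁵ = 30.249 K
T = 29.9 + 30.249 = 60.149 °C

T = 60.1 °C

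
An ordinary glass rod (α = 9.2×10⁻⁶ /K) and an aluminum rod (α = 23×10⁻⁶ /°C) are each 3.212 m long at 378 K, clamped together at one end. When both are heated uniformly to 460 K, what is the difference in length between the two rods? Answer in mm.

ΔT = 82 K
ordinary glass: ΔL = 9.2×10⁻⁶ × 3.212 m × 82 = 2.4231×10⁻³ m = 2.4231 mm
aluminum: ΔL = 23×10⁻⁶ × 3.212 m × 82 = 6.0578×10⁻³ m = 6.0578 mm
difference = 6.0578 − 2.4231 = 3.6347 mm

3.63 mm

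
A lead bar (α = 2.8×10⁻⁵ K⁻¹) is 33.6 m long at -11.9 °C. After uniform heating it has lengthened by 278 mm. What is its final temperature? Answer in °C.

ΔL = αL₀ΔT ⇒ ΔT = ΔL / (αL₀)
ΔT = 278×10⁻³ m / (2.8×10⁻⁵ × 33.6 m) = 295.49 K
T = -11.9 + 295.49 = 283.59 °C

T = 284 °C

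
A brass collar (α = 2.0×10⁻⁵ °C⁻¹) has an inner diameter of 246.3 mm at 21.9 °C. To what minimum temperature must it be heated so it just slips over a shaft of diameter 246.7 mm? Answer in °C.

T = 103 °C

Required Δd = 246.7 − 246.3 = 0.4 mm
Δd = αd₀ΔT ⇒ ΔT = Δd/(αd₀) = 0.4 / (2.0×10⁻⁵ × 246.3) = 81.20 K
T_min = 21.9 + 81.20 = 103.10 °C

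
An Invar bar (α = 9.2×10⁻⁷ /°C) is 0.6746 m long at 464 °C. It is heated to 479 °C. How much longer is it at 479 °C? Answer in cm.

ΔL = 0.000931 cm

|ΔT| = |479 − 464| = 15 K
ΔL = αL₀ΔT = (9.2×10⁻⁷)(0.6746)(15) = 9.31×10⁻⁶ m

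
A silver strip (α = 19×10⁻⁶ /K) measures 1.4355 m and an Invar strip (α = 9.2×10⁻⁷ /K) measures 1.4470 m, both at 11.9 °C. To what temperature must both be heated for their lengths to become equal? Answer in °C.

Equal length when α₁L₁ΔT − α₂L₂ΔT = L₂ − L₁ = 1.15×10⁻² m
α₁L₁ = 2.72745×10⁻⁵, α₂L₂ = 1.33124×10⁻⁶ → Δ(αL) = 2.594326×10⁻⁵ m/K
ΔT = 1.15×10⁻² / 2.594326×10⁻⁵ = 443.275 K, so T = 11.9 + 443.275 = 455.175 °C

T = 455.2 °C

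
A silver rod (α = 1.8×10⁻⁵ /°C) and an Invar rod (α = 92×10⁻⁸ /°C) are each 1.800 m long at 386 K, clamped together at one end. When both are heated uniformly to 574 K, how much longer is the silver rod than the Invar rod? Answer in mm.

ΔT = 188 K
silver: ΔL = 1.8×10⁻⁵ × 1.800 m × 188 = 6.0912×10⁻³ m = 6.0912 mm
Invar: ΔL = 92×10⁻⁸ × 1.800 m × 188 = 3.1133×10⁻⁴ m = 0.31133 mm
difference = 6.0912 − 0.31133 = 5.77987 mm

5.78 mm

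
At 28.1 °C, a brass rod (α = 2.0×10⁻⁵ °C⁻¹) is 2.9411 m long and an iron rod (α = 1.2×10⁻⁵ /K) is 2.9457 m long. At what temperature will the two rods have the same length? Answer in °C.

T = 224.1 °C

Equal length when α₁L₁ΔT − α₂L₂ΔT = L₂ − L₁ = 4.60×10⁻³ m
α₁L₁ = 5.8822×10⁻⁵, α₂L₂ = 3.53484×10⁻⁵ → Δ(αL) = 2.34736×10⁻⁵ m/K
ΔT = 4.60×10⁻³ / 2.34736×10⁻⁵ = 195.965 K, so T = 28.1 + 195.965 = 224.065 °C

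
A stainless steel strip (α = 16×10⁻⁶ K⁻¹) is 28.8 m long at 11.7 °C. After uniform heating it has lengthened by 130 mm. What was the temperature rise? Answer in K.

ΔT = 282 K

ΔL = αL₀ΔT ⇒ ΔT = ΔL / (αL₀)
ΔT = 130×10⁻³ m / (16×10⁻⁶ × 28.8 m) = 282.12 K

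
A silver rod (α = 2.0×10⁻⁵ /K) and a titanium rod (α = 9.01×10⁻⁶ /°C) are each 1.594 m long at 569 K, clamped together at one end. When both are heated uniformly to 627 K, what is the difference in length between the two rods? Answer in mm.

ΔT = 58 K
silver: ΔL = 2.0×10⁻⁵ × 1.594 m × 58 = 1.8490×10⁻³ m = 1.8490 mm
titanium: ΔL = 9.01×10⁻⁶ × 1.594 m × 58 = 8.3299×10⁻⁴ m = 0.83299 mm
difference = 1.8490 − 0.83299 = 1.01601 mm

1.02 mm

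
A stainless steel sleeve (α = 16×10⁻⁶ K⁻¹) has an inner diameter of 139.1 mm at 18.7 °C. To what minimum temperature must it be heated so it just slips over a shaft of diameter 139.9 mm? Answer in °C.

Required Δd = 139.9 − 139.1 = 0.8 mm
Δd = αd₀ΔT ⇒ ΔT = Δd/(αd₀) = 0.8 / (16×10⁻⁶ × 139.1) = 359.45 K
T_min = 18.7 + 359.45 = 378.15 °C

T = 378 °C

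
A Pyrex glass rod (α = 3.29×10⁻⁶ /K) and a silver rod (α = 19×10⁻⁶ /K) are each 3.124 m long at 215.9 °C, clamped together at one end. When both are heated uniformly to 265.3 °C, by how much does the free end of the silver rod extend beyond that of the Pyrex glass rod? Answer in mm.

2.42 mm

ΔT = 49.4 K
Pyrex glass: ΔL = 3.29×10⁻⁶ × 3.124 m × 49.4 = 5.0773×10⁻⁴ m = 0.50773 mm
silver: ΔL = 19×10⁻⁶ × 3.124 m × 49.4 = 2.9322×10⁻³ m = 2.9322 mm
difference = 2.9322 − 0.50773 = 2.42447 mm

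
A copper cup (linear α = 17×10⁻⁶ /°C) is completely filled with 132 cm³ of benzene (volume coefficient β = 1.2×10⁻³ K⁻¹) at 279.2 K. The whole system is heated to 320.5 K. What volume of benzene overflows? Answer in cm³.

The cup also expands: β_container ≈ 3α = 5.1×10⁻⁵ /K
Net overflow = V₀(β_liq − 3α_cont)ΔT
β − 3α = 1.20×10⁻³ − 5.1×10⁻⁵ = 1.149×10⁻³ /K; ΔT = 41.3 K
ΔV = 132 × 1.149×10⁻³ × 41.3 = 6.26 cm³

6.26 cm³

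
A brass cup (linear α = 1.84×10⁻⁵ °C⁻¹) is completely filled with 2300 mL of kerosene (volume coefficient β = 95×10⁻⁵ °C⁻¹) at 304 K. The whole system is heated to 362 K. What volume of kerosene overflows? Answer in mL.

The cup also expands: β_container ≈ 3α = 5.52×10⁻⁵ /K
Net overflow = V₀(β_liq − 3α_cont)ΔT
β − 3α = 9.50×10⁻⁴ − 5.52×10⁻⁵ = 8.948×10⁻⁴ /K; ΔT = 58 K
ΔV = 2300 × 8.948×10⁻⁴ × 58 = 119 mL

119 mL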